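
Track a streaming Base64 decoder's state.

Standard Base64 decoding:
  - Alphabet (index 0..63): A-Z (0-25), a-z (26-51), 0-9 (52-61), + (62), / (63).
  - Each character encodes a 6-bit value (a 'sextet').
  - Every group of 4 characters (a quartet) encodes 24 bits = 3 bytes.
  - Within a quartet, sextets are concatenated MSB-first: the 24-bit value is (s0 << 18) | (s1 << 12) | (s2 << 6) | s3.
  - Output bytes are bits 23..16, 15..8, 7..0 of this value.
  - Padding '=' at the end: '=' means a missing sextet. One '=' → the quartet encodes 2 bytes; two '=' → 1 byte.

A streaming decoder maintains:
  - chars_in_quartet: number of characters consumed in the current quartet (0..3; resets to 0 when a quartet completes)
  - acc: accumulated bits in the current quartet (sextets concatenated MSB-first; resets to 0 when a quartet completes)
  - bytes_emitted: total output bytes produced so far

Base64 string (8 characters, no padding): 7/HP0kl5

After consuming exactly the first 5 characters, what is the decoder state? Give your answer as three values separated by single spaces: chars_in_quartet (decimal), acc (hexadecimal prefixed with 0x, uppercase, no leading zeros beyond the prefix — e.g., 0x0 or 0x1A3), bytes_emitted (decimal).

After char 0 ('7'=59): chars_in_quartet=1 acc=0x3B bytes_emitted=0
After char 1 ('/'=63): chars_in_quartet=2 acc=0xEFF bytes_emitted=0
After char 2 ('H'=7): chars_in_quartet=3 acc=0x3BFC7 bytes_emitted=0
After char 3 ('P'=15): chars_in_quartet=4 acc=0xEFF1CF -> emit EF F1 CF, reset; bytes_emitted=3
After char 4 ('0'=52): chars_in_quartet=1 acc=0x34 bytes_emitted=3

Answer: 1 0x34 3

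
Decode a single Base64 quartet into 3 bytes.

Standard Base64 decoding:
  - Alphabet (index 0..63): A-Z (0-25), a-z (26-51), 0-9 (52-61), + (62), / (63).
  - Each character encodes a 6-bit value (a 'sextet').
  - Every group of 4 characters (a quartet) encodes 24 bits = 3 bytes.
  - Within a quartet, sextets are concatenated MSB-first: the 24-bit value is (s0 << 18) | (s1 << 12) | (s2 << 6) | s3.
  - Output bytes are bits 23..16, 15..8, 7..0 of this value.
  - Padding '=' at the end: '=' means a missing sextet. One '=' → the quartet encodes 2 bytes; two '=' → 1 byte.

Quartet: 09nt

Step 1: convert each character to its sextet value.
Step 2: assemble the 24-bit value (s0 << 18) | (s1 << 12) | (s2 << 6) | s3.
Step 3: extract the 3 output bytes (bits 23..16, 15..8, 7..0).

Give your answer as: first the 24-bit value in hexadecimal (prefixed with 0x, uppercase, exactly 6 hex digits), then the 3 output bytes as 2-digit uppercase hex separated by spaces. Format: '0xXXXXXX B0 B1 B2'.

Sextets: 0=52, 9=61, n=39, t=45
24-bit: (52<<18) | (61<<12) | (39<<6) | 45
      = 0xD00000 | 0x03D000 | 0x0009C0 | 0x00002D
      = 0xD3D9ED
Bytes: (v>>16)&0xFF=D3, (v>>8)&0xFF=D9, v&0xFF=ED

Answer: 0xD3D9ED D3 D9 ED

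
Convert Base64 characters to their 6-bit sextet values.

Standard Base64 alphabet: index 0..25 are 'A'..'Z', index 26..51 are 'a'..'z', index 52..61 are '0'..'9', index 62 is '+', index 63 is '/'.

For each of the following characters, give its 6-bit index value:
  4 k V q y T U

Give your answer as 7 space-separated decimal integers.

Answer: 56 36 21 42 50 19 20

Derivation:
'4': 0..9 range, 52 + ord('4') − ord('0') = 56
'k': a..z range, 26 + ord('k') − ord('a') = 36
'V': A..Z range, ord('V') − ord('A') = 21
'q': a..z range, 26 + ord('q') − ord('a') = 42
'y': a..z range, 26 + ord('y') − ord('a') = 50
'T': A..Z range, ord('T') − ord('A') = 19
'U': A..Z range, ord('U') − ord('A') = 20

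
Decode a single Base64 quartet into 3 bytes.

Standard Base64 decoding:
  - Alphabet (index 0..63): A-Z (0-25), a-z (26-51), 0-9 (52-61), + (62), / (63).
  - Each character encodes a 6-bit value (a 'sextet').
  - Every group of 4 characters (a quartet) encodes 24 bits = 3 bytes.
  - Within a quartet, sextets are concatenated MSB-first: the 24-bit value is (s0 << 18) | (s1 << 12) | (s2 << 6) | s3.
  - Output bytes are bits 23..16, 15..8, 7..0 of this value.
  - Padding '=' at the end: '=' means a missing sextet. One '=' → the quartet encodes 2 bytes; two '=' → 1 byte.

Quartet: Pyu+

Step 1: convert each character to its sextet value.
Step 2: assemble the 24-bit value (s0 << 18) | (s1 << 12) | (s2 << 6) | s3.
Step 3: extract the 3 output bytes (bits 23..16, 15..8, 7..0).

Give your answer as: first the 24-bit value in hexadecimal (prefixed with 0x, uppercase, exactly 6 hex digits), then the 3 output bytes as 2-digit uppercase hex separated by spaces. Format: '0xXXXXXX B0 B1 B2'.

Sextets: P=15, y=50, u=46, +=62
24-bit: (15<<18) | (50<<12) | (46<<6) | 62
      = 0x3C0000 | 0x032000 | 0x000B80 | 0x00003E
      = 0x3F2BBE
Bytes: (v>>16)&0xFF=3F, (v>>8)&0xFF=2B, v&0xFF=BE

Answer: 0x3F2BBE 3F 2B BE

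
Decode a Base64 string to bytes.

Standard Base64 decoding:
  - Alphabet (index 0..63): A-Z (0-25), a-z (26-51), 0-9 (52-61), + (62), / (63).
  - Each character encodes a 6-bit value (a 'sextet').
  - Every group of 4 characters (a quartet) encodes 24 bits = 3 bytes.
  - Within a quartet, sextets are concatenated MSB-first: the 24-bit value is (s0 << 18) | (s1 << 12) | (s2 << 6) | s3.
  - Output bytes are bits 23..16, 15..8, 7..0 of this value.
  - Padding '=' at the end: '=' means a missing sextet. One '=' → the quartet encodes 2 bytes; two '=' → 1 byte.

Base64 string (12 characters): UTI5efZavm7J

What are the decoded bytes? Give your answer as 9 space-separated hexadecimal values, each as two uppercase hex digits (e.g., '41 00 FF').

Answer: 51 32 39 79 F6 5A BE 6E C9

Derivation:
After char 0 ('U'=20): chars_in_quartet=1 acc=0x14 bytes_emitted=0
After char 1 ('T'=19): chars_in_quartet=2 acc=0x513 bytes_emitted=0
After char 2 ('I'=8): chars_in_quartet=3 acc=0x144C8 bytes_emitted=0
After char 3 ('5'=57): chars_in_quartet=4 acc=0x513239 -> emit 51 32 39, reset; bytes_emitted=3
After char 4 ('e'=30): chars_in_quartet=1 acc=0x1E bytes_emitted=3
After char 5 ('f'=31): chars_in_quartet=2 acc=0x79F bytes_emitted=3
After char 6 ('Z'=25): chars_in_quartet=3 acc=0x1E7D9 bytes_emitted=3
After char 7 ('a'=26): chars_in_quartet=4 acc=0x79F65A -> emit 79 F6 5A, reset; bytes_emitted=6
After char 8 ('v'=47): chars_in_quartet=1 acc=0x2F bytes_emitted=6
After char 9 ('m'=38): chars_in_quartet=2 acc=0xBE6 bytes_emitted=6
After char 10 ('7'=59): chars_in_quartet=3 acc=0x2F9BB bytes_emitted=6
After char 11 ('J'=9): chars_in_quartet=4 acc=0xBE6EC9 -> emit BE 6E C9, reset; bytes_emitted=9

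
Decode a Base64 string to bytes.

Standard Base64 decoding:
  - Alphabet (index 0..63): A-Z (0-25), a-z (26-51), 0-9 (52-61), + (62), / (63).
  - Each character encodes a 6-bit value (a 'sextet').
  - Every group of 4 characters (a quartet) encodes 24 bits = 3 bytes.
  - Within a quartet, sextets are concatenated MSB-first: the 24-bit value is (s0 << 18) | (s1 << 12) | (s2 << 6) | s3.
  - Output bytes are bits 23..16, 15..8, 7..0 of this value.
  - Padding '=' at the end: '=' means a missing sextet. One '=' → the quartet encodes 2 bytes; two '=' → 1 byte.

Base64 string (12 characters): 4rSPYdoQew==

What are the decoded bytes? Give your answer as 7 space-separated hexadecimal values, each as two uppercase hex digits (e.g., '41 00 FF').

Answer: E2 B4 8F 61 DA 10 7B

Derivation:
After char 0 ('4'=56): chars_in_quartet=1 acc=0x38 bytes_emitted=0
After char 1 ('r'=43): chars_in_quartet=2 acc=0xE2B bytes_emitted=0
After char 2 ('S'=18): chars_in_quartet=3 acc=0x38AD2 bytes_emitted=0
After char 3 ('P'=15): chars_in_quartet=4 acc=0xE2B48F -> emit E2 B4 8F, reset; bytes_emitted=3
After char 4 ('Y'=24): chars_in_quartet=1 acc=0x18 bytes_emitted=3
After char 5 ('d'=29): chars_in_quartet=2 acc=0x61D bytes_emitted=3
After char 6 ('o'=40): chars_in_quartet=3 acc=0x18768 bytes_emitted=3
After char 7 ('Q'=16): chars_in_quartet=4 acc=0x61DA10 -> emit 61 DA 10, reset; bytes_emitted=6
After char 8 ('e'=30): chars_in_quartet=1 acc=0x1E bytes_emitted=6
After char 9 ('w'=48): chars_in_quartet=2 acc=0x7B0 bytes_emitted=6
Padding '==': partial quartet acc=0x7B0 -> emit 7B; bytes_emitted=7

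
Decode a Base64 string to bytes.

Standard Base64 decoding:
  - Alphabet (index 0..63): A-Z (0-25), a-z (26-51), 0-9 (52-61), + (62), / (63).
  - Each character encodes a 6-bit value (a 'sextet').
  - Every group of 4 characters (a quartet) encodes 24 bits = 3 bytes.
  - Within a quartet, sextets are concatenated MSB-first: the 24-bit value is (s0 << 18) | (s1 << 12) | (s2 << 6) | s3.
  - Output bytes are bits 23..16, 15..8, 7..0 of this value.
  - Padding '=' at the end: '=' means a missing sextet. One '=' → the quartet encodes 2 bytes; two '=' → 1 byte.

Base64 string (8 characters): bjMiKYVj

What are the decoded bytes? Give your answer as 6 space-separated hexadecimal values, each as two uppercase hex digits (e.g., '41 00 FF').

After char 0 ('b'=27): chars_in_quartet=1 acc=0x1B bytes_emitted=0
After char 1 ('j'=35): chars_in_quartet=2 acc=0x6E3 bytes_emitted=0
After char 2 ('M'=12): chars_in_quartet=3 acc=0x1B8CC bytes_emitted=0
After char 3 ('i'=34): chars_in_quartet=4 acc=0x6E3322 -> emit 6E 33 22, reset; bytes_emitted=3
After char 4 ('K'=10): chars_in_quartet=1 acc=0xA bytes_emitted=3
After char 5 ('Y'=24): chars_in_quartet=2 acc=0x298 bytes_emitted=3
After char 6 ('V'=21): chars_in_quartet=3 acc=0xA615 bytes_emitted=3
After char 7 ('j'=35): chars_in_quartet=4 acc=0x298563 -> emit 29 85 63, reset; bytes_emitted=6

Answer: 6E 33 22 29 85 63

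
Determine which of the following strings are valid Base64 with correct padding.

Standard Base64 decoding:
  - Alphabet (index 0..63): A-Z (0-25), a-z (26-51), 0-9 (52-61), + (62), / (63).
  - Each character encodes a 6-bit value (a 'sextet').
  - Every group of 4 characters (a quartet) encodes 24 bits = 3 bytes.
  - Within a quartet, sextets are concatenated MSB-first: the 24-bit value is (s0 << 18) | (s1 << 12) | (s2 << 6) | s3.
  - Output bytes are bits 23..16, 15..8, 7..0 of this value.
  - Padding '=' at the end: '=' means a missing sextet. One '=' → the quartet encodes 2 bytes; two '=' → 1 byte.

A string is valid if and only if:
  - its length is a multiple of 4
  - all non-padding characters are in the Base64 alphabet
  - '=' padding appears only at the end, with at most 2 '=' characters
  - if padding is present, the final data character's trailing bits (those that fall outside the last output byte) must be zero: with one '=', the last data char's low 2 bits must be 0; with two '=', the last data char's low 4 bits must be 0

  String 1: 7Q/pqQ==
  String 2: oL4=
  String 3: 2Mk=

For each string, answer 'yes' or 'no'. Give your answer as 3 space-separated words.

String 1: '7Q/pqQ==' → valid
String 2: 'oL4=' → valid
String 3: '2Mk=' → valid

Answer: yes yes yes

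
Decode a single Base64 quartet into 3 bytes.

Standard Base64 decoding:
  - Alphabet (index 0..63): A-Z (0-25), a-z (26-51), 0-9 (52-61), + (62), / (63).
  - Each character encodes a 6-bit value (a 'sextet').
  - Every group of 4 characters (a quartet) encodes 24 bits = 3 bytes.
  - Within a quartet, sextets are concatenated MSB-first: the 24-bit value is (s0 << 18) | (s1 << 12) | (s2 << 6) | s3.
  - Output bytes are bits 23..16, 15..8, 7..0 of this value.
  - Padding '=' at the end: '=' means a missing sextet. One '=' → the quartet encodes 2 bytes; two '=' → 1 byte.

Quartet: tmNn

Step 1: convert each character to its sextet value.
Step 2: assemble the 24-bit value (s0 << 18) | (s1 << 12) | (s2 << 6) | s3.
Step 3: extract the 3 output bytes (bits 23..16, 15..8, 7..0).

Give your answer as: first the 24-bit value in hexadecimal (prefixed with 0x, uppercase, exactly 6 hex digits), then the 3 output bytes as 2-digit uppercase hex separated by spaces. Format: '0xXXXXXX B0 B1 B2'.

Sextets: t=45, m=38, N=13, n=39
24-bit: (45<<18) | (38<<12) | (13<<6) | 39
      = 0xB40000 | 0x026000 | 0x000340 | 0x000027
      = 0xB66367
Bytes: (v>>16)&0xFF=B6, (v>>8)&0xFF=63, v&0xFF=67

Answer: 0xB66367 B6 63 67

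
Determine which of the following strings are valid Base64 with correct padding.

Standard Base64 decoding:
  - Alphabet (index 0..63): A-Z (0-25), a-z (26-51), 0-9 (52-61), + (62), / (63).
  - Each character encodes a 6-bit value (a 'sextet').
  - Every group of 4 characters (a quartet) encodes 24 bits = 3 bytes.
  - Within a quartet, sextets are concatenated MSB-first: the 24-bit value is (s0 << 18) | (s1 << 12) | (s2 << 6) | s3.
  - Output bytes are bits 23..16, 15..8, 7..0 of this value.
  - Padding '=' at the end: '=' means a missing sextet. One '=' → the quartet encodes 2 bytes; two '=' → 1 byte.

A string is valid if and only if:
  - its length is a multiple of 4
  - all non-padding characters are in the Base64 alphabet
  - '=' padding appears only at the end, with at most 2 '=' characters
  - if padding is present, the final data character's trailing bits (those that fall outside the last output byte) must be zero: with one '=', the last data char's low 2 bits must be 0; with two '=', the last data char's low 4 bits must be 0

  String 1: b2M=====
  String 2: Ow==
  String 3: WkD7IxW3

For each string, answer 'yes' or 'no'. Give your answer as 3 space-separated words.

String 1: 'b2M=====' → invalid (5 pad chars (max 2))
String 2: 'Ow==' → valid
String 3: 'WkD7IxW3' → valid

Answer: no yes yes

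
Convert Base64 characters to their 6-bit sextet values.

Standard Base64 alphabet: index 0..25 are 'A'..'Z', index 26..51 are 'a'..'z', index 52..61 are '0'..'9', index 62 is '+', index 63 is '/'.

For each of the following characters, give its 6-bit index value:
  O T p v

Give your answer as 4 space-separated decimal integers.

Answer: 14 19 41 47

Derivation:
'O': A..Z range, ord('O') − ord('A') = 14
'T': A..Z range, ord('T') − ord('A') = 19
'p': a..z range, 26 + ord('p') − ord('a') = 41
'v': a..z range, 26 + ord('v') − ord('a') = 47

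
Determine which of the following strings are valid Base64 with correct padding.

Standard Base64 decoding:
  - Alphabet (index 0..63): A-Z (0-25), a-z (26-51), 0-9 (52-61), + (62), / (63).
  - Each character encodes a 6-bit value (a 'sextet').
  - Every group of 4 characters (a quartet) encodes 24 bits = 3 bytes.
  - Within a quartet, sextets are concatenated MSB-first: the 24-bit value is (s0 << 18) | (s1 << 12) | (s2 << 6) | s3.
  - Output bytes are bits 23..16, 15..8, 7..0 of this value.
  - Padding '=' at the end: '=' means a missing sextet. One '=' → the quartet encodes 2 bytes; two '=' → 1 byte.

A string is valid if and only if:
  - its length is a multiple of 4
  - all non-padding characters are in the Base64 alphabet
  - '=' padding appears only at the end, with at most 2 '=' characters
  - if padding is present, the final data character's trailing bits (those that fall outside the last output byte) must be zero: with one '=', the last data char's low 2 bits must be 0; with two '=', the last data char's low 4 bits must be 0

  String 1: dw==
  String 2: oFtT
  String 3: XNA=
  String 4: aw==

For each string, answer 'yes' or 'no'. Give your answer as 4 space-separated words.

Answer: yes yes yes yes

Derivation:
String 1: 'dw==' → valid
String 2: 'oFtT' → valid
String 3: 'XNA=' → valid
String 4: 'aw==' → valid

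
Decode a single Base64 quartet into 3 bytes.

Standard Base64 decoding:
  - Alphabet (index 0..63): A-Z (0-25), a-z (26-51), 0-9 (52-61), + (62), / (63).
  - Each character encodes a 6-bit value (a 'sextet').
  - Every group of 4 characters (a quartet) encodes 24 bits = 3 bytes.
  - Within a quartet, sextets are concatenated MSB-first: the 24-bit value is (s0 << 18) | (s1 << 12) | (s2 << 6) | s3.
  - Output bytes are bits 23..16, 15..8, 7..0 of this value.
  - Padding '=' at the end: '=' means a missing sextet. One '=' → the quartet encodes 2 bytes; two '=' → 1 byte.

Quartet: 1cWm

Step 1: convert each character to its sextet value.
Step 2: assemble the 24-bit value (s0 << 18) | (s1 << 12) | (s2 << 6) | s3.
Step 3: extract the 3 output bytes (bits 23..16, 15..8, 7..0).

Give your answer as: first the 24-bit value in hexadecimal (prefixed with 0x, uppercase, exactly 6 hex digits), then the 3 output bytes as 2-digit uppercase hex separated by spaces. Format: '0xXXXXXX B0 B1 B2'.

Answer: 0xD5C5A6 D5 C5 A6

Derivation:
Sextets: 1=53, c=28, W=22, m=38
24-bit: (53<<18) | (28<<12) | (22<<6) | 38
      = 0xD40000 | 0x01C000 | 0x000580 | 0x000026
      = 0xD5C5A6
Bytes: (v>>16)&0xFF=D5, (v>>8)&0xFF=C5, v&0xFF=A6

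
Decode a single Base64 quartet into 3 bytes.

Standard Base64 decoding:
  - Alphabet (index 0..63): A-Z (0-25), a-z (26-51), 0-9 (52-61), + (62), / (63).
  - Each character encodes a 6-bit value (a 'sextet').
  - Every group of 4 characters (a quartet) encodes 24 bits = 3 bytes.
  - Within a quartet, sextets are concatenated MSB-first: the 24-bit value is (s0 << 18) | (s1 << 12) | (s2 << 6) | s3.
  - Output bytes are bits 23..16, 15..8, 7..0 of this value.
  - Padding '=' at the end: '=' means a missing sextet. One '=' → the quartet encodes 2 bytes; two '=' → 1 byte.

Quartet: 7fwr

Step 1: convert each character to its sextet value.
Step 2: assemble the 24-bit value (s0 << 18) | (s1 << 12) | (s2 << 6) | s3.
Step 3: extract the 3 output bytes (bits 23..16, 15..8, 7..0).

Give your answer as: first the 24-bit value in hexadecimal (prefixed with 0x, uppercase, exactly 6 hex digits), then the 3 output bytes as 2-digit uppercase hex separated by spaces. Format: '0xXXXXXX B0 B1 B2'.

Sextets: 7=59, f=31, w=48, r=43
24-bit: (59<<18) | (31<<12) | (48<<6) | 43
      = 0xEC0000 | 0x01F000 | 0x000C00 | 0x00002B
      = 0xEDFC2B
Bytes: (v>>16)&0xFF=ED, (v>>8)&0xFF=FC, v&0xFF=2B

Answer: 0xEDFC2B ED FC 2B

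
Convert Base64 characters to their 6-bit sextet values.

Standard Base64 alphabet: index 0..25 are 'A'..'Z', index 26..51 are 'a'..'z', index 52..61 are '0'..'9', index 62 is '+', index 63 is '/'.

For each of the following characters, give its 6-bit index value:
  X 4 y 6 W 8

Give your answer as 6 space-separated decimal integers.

'X': A..Z range, ord('X') − ord('A') = 23
'4': 0..9 range, 52 + ord('4') − ord('0') = 56
'y': a..z range, 26 + ord('y') − ord('a') = 50
'6': 0..9 range, 52 + ord('6') − ord('0') = 58
'W': A..Z range, ord('W') − ord('A') = 22
'8': 0..9 range, 52 + ord('8') − ord('0') = 60

Answer: 23 56 50 58 22 60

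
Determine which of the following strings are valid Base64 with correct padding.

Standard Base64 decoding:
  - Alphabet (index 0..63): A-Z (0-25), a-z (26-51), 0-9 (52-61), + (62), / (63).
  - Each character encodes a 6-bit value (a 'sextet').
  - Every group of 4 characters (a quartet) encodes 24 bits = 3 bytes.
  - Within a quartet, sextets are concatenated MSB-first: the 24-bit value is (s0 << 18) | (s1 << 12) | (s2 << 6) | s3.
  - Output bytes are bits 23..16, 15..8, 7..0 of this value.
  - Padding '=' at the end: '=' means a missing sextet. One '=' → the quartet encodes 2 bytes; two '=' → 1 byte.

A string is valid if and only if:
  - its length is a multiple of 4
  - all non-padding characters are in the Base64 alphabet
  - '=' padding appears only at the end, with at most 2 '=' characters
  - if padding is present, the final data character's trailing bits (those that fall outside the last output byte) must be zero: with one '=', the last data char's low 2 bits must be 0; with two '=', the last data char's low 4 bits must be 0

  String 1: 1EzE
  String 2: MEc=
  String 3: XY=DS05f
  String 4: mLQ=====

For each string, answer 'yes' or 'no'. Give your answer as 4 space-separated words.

String 1: '1EzE' → valid
String 2: 'MEc=' → valid
String 3: 'XY=DS05f' → invalid (bad char(s): ['=']; '=' in middle)
String 4: 'mLQ=====' → invalid (5 pad chars (max 2))

Answer: yes yes no no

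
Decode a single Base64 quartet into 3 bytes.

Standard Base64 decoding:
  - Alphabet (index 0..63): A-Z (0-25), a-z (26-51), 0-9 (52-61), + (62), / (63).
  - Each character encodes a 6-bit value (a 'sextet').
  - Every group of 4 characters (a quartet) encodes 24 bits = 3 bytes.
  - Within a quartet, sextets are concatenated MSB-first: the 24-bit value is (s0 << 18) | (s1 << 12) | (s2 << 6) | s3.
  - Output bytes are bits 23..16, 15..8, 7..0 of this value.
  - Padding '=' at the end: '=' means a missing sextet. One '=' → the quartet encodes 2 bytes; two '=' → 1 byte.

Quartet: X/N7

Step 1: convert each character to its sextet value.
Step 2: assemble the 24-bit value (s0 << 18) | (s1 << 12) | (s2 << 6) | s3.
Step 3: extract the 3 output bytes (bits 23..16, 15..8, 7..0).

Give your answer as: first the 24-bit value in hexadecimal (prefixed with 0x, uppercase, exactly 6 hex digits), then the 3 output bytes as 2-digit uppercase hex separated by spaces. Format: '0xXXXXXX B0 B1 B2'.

Answer: 0x5FF37B 5F F3 7B

Derivation:
Sextets: X=23, /=63, N=13, 7=59
24-bit: (23<<18) | (63<<12) | (13<<6) | 59
      = 0x5C0000 | 0x03F000 | 0x000340 | 0x00003B
      = 0x5FF37B
Bytes: (v>>16)&0xFF=5F, (v>>8)&0xFF=F3, v&0xFF=7B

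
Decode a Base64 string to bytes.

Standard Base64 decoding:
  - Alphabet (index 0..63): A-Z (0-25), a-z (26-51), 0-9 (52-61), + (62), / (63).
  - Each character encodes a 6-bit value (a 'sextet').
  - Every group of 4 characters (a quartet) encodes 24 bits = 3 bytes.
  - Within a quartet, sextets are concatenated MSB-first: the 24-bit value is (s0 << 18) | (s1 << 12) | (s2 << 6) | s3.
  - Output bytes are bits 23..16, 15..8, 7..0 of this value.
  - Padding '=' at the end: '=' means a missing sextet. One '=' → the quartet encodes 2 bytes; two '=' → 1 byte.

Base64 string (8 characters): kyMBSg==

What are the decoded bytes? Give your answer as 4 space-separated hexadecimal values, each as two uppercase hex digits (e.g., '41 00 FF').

After char 0 ('k'=36): chars_in_quartet=1 acc=0x24 bytes_emitted=0
After char 1 ('y'=50): chars_in_quartet=2 acc=0x932 bytes_emitted=0
After char 2 ('M'=12): chars_in_quartet=3 acc=0x24C8C bytes_emitted=0
After char 3 ('B'=1): chars_in_quartet=4 acc=0x932301 -> emit 93 23 01, reset; bytes_emitted=3
After char 4 ('S'=18): chars_in_quartet=1 acc=0x12 bytes_emitted=3
After char 5 ('g'=32): chars_in_quartet=2 acc=0x4A0 bytes_emitted=3
Padding '==': partial quartet acc=0x4A0 -> emit 4A; bytes_emitted=4

Answer: 93 23 01 4A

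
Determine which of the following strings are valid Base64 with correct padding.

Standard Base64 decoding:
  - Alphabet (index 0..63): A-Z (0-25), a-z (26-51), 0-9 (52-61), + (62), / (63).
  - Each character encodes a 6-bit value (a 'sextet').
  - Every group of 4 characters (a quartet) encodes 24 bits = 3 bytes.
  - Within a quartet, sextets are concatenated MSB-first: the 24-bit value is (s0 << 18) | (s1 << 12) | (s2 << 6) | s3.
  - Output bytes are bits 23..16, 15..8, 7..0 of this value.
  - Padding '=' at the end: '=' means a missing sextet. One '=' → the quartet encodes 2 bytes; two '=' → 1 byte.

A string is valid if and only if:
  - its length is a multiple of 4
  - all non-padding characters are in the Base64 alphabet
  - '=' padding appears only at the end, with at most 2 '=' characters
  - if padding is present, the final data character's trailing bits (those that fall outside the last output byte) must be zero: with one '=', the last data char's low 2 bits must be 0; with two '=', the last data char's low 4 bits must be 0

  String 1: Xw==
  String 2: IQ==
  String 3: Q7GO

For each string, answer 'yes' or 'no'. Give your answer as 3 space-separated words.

String 1: 'Xw==' → valid
String 2: 'IQ==' → valid
String 3: 'Q7GO' → valid

Answer: yes yes yes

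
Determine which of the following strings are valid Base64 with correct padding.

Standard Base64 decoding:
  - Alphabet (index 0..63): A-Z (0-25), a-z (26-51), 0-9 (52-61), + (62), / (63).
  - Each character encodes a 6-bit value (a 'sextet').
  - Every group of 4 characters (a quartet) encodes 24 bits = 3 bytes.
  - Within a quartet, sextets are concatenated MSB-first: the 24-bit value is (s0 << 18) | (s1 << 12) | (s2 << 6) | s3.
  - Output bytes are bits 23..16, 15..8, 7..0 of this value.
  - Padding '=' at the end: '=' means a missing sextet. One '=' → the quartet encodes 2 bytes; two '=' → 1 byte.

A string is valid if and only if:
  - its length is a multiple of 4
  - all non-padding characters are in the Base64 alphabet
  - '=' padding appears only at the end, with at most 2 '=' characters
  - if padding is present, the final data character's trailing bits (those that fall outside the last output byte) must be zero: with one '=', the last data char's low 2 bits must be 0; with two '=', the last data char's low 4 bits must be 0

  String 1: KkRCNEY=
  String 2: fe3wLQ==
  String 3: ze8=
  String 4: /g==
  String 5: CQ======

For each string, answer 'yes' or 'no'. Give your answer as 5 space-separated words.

String 1: 'KkRCNEY=' → valid
String 2: 'fe3wLQ==' → valid
String 3: 'ze8=' → valid
String 4: '/g==' → valid
String 5: 'CQ======' → invalid (6 pad chars (max 2))

Answer: yes yes yes yes no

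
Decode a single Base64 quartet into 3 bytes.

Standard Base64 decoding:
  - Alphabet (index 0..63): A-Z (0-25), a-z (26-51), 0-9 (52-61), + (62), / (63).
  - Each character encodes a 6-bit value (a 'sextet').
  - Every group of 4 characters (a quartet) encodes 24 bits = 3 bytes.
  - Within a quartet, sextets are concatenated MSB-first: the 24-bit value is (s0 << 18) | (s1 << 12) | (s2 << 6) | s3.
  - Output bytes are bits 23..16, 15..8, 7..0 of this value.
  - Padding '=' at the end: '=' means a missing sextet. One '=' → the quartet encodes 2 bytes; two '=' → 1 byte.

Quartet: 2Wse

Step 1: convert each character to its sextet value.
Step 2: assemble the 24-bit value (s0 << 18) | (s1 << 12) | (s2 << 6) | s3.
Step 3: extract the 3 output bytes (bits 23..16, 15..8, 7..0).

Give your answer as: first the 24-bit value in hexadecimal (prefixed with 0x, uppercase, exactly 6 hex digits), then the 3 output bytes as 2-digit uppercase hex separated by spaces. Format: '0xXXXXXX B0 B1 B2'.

Answer: 0xD96B1E D9 6B 1E

Derivation:
Sextets: 2=54, W=22, s=44, e=30
24-bit: (54<<18) | (22<<12) | (44<<6) | 30
      = 0xD80000 | 0x016000 | 0x000B00 | 0x00001E
      = 0xD96B1E
Bytes: (v>>16)&0xFF=D9, (v>>8)&0xFF=6B, v&0xFF=1E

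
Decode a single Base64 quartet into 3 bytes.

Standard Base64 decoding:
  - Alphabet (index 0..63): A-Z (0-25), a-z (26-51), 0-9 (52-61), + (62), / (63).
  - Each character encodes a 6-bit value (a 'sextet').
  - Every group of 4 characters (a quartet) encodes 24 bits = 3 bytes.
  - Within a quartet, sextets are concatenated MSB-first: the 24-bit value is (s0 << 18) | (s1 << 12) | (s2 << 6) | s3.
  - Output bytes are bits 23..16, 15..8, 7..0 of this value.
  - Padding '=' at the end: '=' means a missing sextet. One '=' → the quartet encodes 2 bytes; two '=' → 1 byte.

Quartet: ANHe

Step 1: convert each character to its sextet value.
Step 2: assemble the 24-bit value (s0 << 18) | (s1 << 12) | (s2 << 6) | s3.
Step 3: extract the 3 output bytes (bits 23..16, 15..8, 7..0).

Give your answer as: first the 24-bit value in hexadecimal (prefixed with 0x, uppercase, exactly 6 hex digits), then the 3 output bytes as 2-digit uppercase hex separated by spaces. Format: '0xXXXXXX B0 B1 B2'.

Answer: 0x00D1DE 00 D1 DE

Derivation:
Sextets: A=0, N=13, H=7, e=30
24-bit: (0<<18) | (13<<12) | (7<<6) | 30
      = 0x000000 | 0x00D000 | 0x0001C0 | 0x00001E
      = 0x00D1DE
Bytes: (v>>16)&0xFF=00, (v>>8)&0xFF=D1, v&0xFF=DE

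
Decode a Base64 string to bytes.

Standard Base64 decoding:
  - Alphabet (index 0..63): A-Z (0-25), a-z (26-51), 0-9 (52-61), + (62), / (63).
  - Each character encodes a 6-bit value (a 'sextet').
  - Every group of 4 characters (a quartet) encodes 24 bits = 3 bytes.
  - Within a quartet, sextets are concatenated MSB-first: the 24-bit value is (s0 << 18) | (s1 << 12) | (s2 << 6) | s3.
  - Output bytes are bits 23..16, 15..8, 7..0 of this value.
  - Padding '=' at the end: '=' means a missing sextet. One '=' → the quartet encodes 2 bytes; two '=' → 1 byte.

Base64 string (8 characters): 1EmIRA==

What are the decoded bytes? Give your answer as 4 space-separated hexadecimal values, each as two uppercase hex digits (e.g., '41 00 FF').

After char 0 ('1'=53): chars_in_quartet=1 acc=0x35 bytes_emitted=0
After char 1 ('E'=4): chars_in_quartet=2 acc=0xD44 bytes_emitted=0
After char 2 ('m'=38): chars_in_quartet=3 acc=0x35126 bytes_emitted=0
After char 3 ('I'=8): chars_in_quartet=4 acc=0xD44988 -> emit D4 49 88, reset; bytes_emitted=3
After char 4 ('R'=17): chars_in_quartet=1 acc=0x11 bytes_emitted=3
After char 5 ('A'=0): chars_in_quartet=2 acc=0x440 bytes_emitted=3
Padding '==': partial quartet acc=0x440 -> emit 44; bytes_emitted=4

Answer: D4 49 88 44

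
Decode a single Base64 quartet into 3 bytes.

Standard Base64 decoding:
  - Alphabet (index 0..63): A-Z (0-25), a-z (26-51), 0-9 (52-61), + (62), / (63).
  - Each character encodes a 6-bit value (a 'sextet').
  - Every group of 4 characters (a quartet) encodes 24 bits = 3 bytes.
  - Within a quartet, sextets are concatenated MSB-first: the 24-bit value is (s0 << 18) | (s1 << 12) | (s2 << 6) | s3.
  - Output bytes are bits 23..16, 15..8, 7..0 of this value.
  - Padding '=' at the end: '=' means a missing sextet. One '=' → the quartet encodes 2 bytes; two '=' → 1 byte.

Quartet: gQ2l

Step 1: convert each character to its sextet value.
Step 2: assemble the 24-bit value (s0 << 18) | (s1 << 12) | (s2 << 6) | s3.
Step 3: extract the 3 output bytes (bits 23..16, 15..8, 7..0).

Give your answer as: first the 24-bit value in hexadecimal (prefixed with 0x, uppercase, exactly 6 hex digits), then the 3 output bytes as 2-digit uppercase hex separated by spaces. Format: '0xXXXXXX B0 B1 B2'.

Sextets: g=32, Q=16, 2=54, l=37
24-bit: (32<<18) | (16<<12) | (54<<6) | 37
      = 0x800000 | 0x010000 | 0x000D80 | 0x000025
      = 0x810DA5
Bytes: (v>>16)&0xFF=81, (v>>8)&0xFF=0D, v&0xFF=A5

Answer: 0x810DA5 81 0D A5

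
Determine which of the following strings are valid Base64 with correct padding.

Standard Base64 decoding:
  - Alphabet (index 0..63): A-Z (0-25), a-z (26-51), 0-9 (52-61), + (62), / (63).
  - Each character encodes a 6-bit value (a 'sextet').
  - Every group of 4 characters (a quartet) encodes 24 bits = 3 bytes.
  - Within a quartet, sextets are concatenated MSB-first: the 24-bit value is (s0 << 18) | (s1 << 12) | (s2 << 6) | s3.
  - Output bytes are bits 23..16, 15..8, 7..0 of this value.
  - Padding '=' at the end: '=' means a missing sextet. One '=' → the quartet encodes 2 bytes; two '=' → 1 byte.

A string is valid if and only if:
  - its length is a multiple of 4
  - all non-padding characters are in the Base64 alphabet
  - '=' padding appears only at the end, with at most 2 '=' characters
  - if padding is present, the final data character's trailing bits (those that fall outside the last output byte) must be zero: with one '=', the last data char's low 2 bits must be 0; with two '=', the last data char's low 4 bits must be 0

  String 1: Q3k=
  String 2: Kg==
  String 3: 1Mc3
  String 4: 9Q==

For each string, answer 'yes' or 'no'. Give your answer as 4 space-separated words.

Answer: yes yes yes yes

Derivation:
String 1: 'Q3k=' → valid
String 2: 'Kg==' → valid
String 3: '1Mc3' → valid
String 4: '9Q==' → valid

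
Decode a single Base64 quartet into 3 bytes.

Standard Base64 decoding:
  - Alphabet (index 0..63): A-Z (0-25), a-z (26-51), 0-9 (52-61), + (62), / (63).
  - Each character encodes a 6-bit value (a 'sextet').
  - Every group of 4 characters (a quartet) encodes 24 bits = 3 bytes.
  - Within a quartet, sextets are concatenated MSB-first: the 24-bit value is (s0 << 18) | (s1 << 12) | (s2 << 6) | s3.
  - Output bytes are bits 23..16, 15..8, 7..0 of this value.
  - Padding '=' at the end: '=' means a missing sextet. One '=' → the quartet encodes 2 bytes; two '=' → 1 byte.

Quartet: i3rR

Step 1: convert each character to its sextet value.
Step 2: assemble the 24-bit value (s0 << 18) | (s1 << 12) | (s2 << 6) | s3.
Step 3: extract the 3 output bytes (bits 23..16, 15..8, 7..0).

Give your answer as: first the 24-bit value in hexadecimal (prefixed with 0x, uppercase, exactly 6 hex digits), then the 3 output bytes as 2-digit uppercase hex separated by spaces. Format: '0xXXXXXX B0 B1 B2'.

Answer: 0x8B7AD1 8B 7A D1

Derivation:
Sextets: i=34, 3=55, r=43, R=17
24-bit: (34<<18) | (55<<12) | (43<<6) | 17
      = 0x880000 | 0x037000 | 0x000AC0 | 0x000011
      = 0x8B7AD1
Bytes: (v>>16)&0xFF=8B, (v>>8)&0xFF=7A, v&0xFF=D1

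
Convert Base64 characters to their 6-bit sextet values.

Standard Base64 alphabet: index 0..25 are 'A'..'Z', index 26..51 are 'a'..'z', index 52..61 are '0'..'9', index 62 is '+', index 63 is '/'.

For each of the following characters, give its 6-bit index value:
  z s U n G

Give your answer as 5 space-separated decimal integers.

'z': a..z range, 26 + ord('z') − ord('a') = 51
's': a..z range, 26 + ord('s') − ord('a') = 44
'U': A..Z range, ord('U') − ord('A') = 20
'n': a..z range, 26 + ord('n') − ord('a') = 39
'G': A..Z range, ord('G') − ord('A') = 6

Answer: 51 44 20 39 6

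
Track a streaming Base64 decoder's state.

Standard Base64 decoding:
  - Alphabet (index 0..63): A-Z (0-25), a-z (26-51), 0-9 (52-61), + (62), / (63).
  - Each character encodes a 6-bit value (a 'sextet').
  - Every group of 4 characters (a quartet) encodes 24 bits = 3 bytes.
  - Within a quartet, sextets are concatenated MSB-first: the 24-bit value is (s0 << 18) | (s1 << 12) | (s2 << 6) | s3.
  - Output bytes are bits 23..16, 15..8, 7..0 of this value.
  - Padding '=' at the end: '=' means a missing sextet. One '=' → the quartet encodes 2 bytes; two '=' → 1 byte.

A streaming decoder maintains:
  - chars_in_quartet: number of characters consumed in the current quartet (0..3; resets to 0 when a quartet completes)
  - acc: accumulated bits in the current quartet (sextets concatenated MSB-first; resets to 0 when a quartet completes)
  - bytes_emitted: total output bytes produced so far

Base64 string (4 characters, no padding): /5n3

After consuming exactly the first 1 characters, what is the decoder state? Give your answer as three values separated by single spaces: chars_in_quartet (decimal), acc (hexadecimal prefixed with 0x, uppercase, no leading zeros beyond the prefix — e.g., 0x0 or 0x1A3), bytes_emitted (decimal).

Answer: 1 0x3F 0

Derivation:
After char 0 ('/'=63): chars_in_quartet=1 acc=0x3F bytes_emitted=0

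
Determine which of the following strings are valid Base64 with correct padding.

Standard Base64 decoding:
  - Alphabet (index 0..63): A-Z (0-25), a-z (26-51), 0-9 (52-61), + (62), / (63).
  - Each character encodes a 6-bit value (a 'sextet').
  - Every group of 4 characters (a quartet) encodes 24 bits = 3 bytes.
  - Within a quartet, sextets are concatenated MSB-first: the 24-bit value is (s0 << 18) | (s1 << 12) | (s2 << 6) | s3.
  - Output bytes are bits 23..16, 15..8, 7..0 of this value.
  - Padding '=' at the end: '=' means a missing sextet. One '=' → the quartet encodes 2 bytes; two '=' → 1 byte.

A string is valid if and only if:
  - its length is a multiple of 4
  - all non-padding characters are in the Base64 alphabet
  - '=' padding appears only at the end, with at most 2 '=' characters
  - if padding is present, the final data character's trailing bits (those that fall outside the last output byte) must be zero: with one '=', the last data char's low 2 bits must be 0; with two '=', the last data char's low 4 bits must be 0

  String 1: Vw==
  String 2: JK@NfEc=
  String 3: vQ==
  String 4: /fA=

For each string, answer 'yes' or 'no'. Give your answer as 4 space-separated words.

Answer: yes no yes yes

Derivation:
String 1: 'Vw==' → valid
String 2: 'JK@NfEc=' → invalid (bad char(s): ['@'])
String 3: 'vQ==' → valid
String 4: '/fA=' → valid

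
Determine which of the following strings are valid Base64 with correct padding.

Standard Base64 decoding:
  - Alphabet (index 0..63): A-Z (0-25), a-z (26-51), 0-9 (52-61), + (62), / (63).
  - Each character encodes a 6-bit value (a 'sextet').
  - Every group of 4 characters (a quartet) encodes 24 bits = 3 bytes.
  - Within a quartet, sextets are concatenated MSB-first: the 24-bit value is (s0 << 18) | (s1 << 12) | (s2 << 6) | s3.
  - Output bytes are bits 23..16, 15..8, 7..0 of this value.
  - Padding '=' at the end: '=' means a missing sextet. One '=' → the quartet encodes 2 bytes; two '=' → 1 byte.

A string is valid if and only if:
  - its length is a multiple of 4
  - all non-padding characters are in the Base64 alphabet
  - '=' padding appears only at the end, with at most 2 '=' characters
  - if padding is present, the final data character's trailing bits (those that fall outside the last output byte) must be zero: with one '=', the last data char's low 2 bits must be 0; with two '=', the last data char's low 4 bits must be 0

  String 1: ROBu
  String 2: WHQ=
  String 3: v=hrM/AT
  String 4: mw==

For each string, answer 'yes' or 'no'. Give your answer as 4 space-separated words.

Answer: yes yes no yes

Derivation:
String 1: 'ROBu' → valid
String 2: 'WHQ=' → valid
String 3: 'v=hrM/AT' → invalid (bad char(s): ['=']; '=' in middle)
String 4: 'mw==' → valid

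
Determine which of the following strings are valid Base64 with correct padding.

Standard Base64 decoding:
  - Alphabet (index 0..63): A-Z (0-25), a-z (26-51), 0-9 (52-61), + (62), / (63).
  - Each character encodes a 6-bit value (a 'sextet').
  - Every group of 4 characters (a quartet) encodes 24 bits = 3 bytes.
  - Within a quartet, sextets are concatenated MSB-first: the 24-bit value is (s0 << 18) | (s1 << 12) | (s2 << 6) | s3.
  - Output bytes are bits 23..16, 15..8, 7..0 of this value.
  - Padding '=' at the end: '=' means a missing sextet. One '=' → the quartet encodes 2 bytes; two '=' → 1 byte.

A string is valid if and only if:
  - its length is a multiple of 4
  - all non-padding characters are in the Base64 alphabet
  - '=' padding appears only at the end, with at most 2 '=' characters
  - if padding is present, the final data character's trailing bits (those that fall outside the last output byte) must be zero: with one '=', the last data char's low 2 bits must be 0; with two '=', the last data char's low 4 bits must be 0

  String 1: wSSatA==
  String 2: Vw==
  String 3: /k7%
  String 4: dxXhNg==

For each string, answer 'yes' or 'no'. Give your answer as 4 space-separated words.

String 1: 'wSSatA==' → valid
String 2: 'Vw==' → valid
String 3: '/k7%' → invalid (bad char(s): ['%'])
String 4: 'dxXhNg==' → valid

Answer: yes yes no yes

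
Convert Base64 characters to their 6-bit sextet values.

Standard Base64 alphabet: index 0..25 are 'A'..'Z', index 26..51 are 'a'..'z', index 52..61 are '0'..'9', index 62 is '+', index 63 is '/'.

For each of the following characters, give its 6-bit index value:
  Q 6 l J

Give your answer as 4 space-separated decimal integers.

'Q': A..Z range, ord('Q') − ord('A') = 16
'6': 0..9 range, 52 + ord('6') − ord('0') = 58
'l': a..z range, 26 + ord('l') − ord('a') = 37
'J': A..Z range, ord('J') − ord('A') = 9

Answer: 16 58 37 9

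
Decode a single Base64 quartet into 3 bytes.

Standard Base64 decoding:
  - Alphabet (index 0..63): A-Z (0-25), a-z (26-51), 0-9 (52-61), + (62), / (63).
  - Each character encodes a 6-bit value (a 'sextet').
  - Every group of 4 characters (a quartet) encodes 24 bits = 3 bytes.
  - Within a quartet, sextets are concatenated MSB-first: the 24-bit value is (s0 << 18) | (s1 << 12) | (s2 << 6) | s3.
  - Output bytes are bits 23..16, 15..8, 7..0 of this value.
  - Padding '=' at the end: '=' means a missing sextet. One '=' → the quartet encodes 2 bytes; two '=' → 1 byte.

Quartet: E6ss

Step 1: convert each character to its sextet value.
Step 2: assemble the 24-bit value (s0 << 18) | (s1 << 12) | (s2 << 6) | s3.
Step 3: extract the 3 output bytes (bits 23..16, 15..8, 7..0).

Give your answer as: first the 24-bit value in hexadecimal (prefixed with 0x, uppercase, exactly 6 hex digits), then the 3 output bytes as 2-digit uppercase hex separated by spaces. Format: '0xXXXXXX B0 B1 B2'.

Sextets: E=4, 6=58, s=44, s=44
24-bit: (4<<18) | (58<<12) | (44<<6) | 44
      = 0x100000 | 0x03A000 | 0x000B00 | 0x00002C
      = 0x13AB2C
Bytes: (v>>16)&0xFF=13, (v>>8)&0xFF=AB, v&0xFF=2C

Answer: 0x13AB2C 13 AB 2C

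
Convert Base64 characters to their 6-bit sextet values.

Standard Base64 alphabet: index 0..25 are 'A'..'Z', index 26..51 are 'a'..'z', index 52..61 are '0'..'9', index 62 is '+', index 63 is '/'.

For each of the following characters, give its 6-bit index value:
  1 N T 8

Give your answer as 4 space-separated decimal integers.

Answer: 53 13 19 60

Derivation:
'1': 0..9 range, 52 + ord('1') − ord('0') = 53
'N': A..Z range, ord('N') − ord('A') = 13
'T': A..Z range, ord('T') − ord('A') = 19
'8': 0..9 range, 52 + ord('8') − ord('0') = 60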